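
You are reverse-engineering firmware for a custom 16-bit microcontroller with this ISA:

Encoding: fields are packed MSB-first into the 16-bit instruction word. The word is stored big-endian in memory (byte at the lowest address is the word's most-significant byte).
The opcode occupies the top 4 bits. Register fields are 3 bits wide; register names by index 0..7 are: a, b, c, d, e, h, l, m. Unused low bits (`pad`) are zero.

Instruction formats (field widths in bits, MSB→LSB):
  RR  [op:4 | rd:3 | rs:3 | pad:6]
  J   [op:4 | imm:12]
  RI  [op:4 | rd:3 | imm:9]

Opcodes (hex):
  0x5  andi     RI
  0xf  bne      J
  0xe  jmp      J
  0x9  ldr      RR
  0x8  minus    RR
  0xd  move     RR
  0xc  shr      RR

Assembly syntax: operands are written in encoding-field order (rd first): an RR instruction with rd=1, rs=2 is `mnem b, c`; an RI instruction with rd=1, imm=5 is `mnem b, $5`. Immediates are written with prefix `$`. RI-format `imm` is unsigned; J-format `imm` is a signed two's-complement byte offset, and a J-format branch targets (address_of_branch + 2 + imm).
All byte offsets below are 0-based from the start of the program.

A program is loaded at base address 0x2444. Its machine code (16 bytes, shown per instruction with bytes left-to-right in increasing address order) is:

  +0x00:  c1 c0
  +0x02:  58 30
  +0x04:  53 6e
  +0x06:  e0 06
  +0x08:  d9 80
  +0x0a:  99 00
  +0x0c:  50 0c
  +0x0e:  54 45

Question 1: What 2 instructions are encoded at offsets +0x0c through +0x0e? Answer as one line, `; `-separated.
andi a, $12; andi c, $69

+0x0c: 50 0c ⇒ word 0x500c (big)
  opcode bits[15:12]=0x5: andi/RI
  rd@[11:9]=0x0 ⇒ a
  imm@[8:0]=0xc ⇒ $12
+0x0e: 54 45 ⇒ word 0x5445 (big)
  opcode bits[15:12]=0x5: andi/RI
  rd@[11:9]=0x2 ⇒ c
  imm@[8:0]=0x45 ⇒ $69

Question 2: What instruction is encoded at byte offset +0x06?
jmp $6

[06] e0 06 → 0xe006
  top 4b → 0xe → jmp [J]
  imm: (w>>0)&0xfff=0x6 → $6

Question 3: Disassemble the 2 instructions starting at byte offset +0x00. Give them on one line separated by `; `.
off 0x00: read c1 c0 as big → 0xc1c0
  op=0xc1c0>>12=0xc ⇒ shr (RR)
  [11:9] rd=0 = a
  [8:6] rs=7 = m
off 0x02: read 58 30 as big → 0x5830
  op=0x5830>>12=0x5 ⇒ andi (RI)
  [11:9] rd=4 = e
  [8:0] imm=48 = $48

shr a, m; andi e, $48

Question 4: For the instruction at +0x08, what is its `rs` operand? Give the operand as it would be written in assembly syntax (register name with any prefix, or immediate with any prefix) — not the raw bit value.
l

+0x08: d9 80 ⇒ word 0xd980 (big)
  top 4b → 0xd → move [RR]
  rd@[11:9]=0x4 ⇒ e
  rs@[8:6]=0x6 ⇒ l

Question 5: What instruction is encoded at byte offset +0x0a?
@+0a  big-endian(99 00) = 0x9900
  opcode bits[15:12]=0x9: ldr/RR
  rd@[11:9]=0x4 ⇒ e
  rs@[8:6]=0x4 ⇒ e

ldr e, e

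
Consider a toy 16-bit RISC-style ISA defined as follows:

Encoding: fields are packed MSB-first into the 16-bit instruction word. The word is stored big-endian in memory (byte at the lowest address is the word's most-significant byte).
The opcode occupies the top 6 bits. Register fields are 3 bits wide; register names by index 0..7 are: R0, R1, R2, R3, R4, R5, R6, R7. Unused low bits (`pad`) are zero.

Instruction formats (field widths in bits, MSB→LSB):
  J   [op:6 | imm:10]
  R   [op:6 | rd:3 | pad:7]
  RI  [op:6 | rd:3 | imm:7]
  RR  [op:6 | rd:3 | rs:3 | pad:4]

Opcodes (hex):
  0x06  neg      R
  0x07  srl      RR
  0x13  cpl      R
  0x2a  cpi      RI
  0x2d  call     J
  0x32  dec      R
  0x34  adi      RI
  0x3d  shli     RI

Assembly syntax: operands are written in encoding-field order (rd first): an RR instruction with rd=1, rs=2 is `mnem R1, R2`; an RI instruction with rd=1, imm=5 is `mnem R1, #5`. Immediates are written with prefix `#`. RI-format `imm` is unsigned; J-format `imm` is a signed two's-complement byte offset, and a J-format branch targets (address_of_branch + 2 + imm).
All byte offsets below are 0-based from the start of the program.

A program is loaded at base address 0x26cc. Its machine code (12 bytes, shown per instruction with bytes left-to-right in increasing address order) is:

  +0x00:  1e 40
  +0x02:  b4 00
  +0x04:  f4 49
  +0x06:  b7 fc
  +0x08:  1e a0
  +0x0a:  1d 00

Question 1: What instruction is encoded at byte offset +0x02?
[02] b4 00 → 0xb400
  top 6b → 0x2d → call [J]
  imm: (w>>0)&0x3ff=0x0 → #0

call #0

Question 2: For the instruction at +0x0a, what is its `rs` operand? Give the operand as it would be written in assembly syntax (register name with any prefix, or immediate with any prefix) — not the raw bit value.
R0

@+0a  big-endian(1d 00) = 0x1d00
  opcode bits[15:10]=0x7: srl/RR
  rd: (w>>7)&0x7=0x2 → R2
  rs: (w>>4)&0x7=0x0 → R0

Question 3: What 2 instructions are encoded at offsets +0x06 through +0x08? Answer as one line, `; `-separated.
[06] b7 fc → 0xb7fc
  opcode bits[15:10]=0x2d: call/J
  imm@[9:0]=0x3fc (s10→-4) ⇒ #-4
[08] 1e a0 → 0x1ea0
  opcode bits[15:10]=0x7: srl/RR
  rd@[9:7]=0x5 ⇒ R5
  rs@[6:4]=0x2 ⇒ R2

call #-4; srl R5, R2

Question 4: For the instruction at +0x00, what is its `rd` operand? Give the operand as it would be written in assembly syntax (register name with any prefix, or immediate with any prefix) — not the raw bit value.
@+00  big-endian(1e 40) = 0x1e40
  top 6b → 0x7 → srl [RR]
  [9:7] rd=4 = R4
  [6:4] rs=4 = R4

R4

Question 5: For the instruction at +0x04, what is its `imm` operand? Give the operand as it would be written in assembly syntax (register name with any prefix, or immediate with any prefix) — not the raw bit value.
#73

off 0x04: read f4 49 as big → 0xf449
  opcode bits[15:10]=0x3d: shli/RI
  [9:7] rd=0 = R0
  [6:0] imm=73 = #73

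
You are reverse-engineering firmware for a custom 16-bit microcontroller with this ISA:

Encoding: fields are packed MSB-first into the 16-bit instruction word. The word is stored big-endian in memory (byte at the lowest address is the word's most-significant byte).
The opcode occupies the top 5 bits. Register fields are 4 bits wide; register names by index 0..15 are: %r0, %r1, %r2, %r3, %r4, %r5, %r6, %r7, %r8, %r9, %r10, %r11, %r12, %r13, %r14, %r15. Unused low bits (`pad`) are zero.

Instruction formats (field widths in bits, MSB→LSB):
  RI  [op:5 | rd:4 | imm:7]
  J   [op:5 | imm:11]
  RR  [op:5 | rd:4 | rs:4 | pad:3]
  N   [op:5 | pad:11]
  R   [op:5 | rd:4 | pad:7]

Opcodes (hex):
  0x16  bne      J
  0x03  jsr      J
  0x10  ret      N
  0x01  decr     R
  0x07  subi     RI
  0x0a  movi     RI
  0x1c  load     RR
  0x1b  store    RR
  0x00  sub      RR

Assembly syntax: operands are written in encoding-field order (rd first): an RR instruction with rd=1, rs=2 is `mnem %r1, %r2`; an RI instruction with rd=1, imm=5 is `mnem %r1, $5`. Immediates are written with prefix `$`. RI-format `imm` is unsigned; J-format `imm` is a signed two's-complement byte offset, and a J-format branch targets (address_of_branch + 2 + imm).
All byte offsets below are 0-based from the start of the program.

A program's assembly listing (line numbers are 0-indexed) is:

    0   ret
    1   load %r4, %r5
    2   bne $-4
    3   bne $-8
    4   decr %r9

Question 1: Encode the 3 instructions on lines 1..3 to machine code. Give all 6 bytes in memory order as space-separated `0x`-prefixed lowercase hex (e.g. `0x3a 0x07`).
0xe2 0x28 0xb7 0xfc 0xb7 0xf8

line 1 (load): pack op=0x1c:5|rd=4:4|rs=5:4|pad=0:3 = 0xe228; big→ e2 28
line 2 (bne): pack op=0x16:5|imm=-4:11 = 0xb7fc; big→ b7 fc
line 3 (bne): pack op=0x16:5|imm=-8:11 = 0xb7f8; big→ b7 f8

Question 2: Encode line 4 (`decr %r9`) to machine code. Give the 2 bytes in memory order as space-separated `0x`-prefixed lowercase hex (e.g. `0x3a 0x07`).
0x0c 0x80

4. decr fields op=0x1:5|rd=9:4|pad=0:7 → word 0c80h → 0c 80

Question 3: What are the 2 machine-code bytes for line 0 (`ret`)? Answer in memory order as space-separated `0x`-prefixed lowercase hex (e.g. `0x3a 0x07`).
line 0 (ret): pack op=0x10:5|pad=0:11 = 0x8000; big→ 80 00

0x80 0x00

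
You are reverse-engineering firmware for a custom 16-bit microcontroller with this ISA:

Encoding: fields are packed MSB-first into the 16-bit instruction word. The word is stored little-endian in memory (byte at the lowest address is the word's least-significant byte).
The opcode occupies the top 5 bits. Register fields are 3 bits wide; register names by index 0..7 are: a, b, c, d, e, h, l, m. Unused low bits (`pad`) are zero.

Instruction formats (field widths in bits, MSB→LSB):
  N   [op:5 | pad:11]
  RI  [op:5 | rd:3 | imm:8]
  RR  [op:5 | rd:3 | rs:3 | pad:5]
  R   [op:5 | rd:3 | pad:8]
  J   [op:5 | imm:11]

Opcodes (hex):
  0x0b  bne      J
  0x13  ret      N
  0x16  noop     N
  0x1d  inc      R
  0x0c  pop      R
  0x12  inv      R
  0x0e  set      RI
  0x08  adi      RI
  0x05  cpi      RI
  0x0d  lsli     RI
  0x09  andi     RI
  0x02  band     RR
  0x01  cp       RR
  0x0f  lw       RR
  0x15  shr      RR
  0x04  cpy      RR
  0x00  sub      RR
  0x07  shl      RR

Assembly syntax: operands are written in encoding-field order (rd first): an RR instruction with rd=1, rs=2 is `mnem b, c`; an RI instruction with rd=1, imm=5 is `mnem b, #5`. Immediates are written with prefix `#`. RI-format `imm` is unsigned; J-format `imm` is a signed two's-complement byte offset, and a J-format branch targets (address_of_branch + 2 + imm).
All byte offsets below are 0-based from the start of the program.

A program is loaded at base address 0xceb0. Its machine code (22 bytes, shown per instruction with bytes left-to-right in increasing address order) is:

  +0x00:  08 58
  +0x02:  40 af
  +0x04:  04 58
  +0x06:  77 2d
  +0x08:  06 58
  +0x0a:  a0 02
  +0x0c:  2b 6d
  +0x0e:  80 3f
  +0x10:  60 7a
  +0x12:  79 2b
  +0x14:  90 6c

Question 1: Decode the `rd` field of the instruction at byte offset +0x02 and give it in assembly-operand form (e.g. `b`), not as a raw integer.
off 0x02: read 40 af as little → 0xaf40
  top 5b → 0x15 → shr [RR]
  [10:8] rd=7 = m
  [7:5] rs=2 = c

m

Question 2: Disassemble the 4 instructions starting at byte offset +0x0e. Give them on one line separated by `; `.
@+0e  little-endian(80 3f) = 0x3f80
  opcode bits[15:11]=0x7: shl/RR
  rd: (w>>8)&0x7=0x7 → m
  rs: (w>>5)&0x7=0x4 → e
@+10  little-endian(60 7a) = 0x7a60
  opcode bits[15:11]=0xf: lw/RR
  rd: (w>>8)&0x7=0x2 → c
  rs: (w>>5)&0x7=0x3 → d
@+12  little-endian(79 2b) = 0x2b79
  opcode bits[15:11]=0x5: cpi/RI
  rd: (w>>8)&0x7=0x3 → d
  imm: (w>>0)&0xff=0x79 → #121
@+14  little-endian(90 6c) = 0x6c90
  opcode bits[15:11]=0xd: lsli/RI
  rd: (w>>8)&0x7=0x4 → e
  imm: (w>>0)&0xff=0x90 → #144

shl m, e; lw c, d; cpi d, #121; lsli e, #144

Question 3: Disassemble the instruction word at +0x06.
cpi h, #119

[06] 77 2d → 0x2d77
  top 5b → 0x5 → cpi [RI]
  rd@[10:8]=0x5 ⇒ h
  imm@[7:0]=0x77 ⇒ #119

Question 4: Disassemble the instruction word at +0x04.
bne #4

@+04  little-endian(04 58) = 0x5804
  top 5b → 0xb → bne [J]
  imm@[10:0]=0x4 ⇒ #4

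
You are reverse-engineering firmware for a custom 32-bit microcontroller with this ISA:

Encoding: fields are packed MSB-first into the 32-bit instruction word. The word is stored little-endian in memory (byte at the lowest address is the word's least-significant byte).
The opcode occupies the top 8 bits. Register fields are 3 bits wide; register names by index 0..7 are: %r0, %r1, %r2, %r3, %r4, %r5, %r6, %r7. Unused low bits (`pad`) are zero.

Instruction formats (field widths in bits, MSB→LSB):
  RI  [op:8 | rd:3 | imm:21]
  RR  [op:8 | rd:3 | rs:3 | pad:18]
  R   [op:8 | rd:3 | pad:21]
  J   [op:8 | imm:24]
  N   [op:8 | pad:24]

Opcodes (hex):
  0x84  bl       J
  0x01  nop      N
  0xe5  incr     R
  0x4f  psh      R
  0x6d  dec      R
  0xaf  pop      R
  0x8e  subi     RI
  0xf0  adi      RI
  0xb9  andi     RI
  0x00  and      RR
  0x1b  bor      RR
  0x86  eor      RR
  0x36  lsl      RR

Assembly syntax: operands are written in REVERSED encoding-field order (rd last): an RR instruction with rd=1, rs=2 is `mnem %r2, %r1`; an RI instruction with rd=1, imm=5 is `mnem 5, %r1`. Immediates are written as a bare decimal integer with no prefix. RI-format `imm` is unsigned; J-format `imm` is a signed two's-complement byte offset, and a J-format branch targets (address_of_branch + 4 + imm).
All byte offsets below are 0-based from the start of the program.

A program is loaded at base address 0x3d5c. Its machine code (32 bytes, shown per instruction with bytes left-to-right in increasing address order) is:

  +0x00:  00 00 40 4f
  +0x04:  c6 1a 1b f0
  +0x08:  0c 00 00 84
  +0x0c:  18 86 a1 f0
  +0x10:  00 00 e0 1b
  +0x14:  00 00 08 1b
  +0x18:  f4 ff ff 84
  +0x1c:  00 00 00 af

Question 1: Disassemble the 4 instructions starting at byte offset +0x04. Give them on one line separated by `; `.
adi 1776326, %r0; bl 12; adi 99864, %r5; bor %r0, %r7

[04] c6 1a 1b f0 → 0xf01b1ac6
  op=0xf01b1ac6>>24=0xf0 ⇒ adi (RI)
  rd@[23:21]=0x0 ⇒ %r0
  imm@[20:0]=0x1b1ac6 ⇒ 1776326
[08] 0c 00 00 84 → 0x8400000c
  op=0x8400000c>>24=0x84 ⇒ bl (J)
  imm@[23:0]=0xc ⇒ 12
[0c] 18 86 a1 f0 → 0xf0a18618
  op=0xf0a18618>>24=0xf0 ⇒ adi (RI)
  rd@[23:21]=0x5 ⇒ %r5
  imm@[20:0]=0x18618 ⇒ 99864
[10] 00 00 e0 1b → 0x1be00000
  op=0x1be00000>>24=0x1b ⇒ bor (RR)
  rd@[23:21]=0x7 ⇒ %r7
  rs@[20:18]=0x0 ⇒ %r0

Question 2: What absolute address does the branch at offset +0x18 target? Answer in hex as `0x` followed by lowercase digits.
+0x18: f4 ff ff 84 ⇒ word 0x84fffff4 (little)
  op=0x84fffff4>>24=0x84 ⇒ bl (J)
  imm: (w>>0)&0xffffff=0xfffff4 (s24→-12) → -12
  target = base 0x3d5c + off 0x18 + 4 + imm -12 = 0x3d6c

0x3d6c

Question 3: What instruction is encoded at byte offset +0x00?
psh %r2

[00] 00 00 40 4f → 0x4f400000
  opcode bits[31:24]=0x4f: psh/R
  rd: (w>>21)&0x7=0x2 → %r2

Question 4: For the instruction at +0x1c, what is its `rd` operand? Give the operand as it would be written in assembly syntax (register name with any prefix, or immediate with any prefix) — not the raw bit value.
+0x1c: 00 00 00 af ⇒ word 0xaf000000 (little)
  op=0xaf000000>>24=0xaf ⇒ pop (R)
  rd: (w>>21)&0x7=0x0 → %r0

%r0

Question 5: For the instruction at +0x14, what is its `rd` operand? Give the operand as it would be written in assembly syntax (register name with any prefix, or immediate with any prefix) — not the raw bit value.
@+14  little-endian(00 00 08 1b) = 0x1b080000
  op=0x1b080000>>24=0x1b ⇒ bor (RR)
  rd: (w>>21)&0x7=0x0 → %r0
  rs: (w>>18)&0x7=0x2 → %r2

%r0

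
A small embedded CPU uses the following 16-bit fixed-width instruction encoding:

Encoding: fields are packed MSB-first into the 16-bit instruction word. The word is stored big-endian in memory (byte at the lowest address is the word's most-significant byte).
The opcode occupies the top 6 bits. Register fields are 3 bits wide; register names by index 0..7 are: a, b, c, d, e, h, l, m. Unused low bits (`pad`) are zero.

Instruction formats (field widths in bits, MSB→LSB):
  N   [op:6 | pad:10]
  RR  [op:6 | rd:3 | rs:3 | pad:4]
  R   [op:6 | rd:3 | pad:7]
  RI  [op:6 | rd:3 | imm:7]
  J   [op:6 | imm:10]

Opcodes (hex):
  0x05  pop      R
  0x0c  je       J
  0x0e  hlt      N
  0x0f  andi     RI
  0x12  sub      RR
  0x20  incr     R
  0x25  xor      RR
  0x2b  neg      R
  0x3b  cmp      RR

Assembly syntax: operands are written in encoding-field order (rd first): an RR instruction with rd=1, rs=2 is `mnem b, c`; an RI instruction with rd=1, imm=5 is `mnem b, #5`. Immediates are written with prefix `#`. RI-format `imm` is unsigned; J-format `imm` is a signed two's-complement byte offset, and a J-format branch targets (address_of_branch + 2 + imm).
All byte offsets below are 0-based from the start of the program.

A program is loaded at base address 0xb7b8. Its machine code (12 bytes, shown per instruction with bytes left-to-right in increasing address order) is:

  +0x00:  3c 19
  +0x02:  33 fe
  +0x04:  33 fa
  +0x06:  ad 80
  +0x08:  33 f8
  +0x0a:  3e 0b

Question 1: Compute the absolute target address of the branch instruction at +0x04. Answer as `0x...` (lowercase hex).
[04] 33 fa → 0x33fa
  opcode bits[15:10]=0xc: je/J
  imm: (w>>0)&0x3ff=0x3fa (s10→-6) → #-6
  target = base 0xb7b8 + off 0x04 + 2 + imm -6 = 0xb7b8

0xb7b8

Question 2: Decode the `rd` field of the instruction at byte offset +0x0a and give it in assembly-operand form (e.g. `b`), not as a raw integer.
+0x0a: 3e 0b ⇒ word 0x3e0b (big)
  op=0x3e0b>>10=0xf ⇒ andi (RI)
  rd: (w>>7)&0x7=0x4 → e
  imm: (w>>0)&0x7f=0xb → #11

e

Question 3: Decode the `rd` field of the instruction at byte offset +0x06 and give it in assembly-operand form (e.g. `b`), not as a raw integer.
d

+0x06: ad 80 ⇒ word 0xad80 (big)
  opcode bits[15:10]=0x2b: neg/R
  rd@[9:7]=0x3 ⇒ d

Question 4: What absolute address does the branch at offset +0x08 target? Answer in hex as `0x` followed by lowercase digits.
[08] 33 f8 → 0x33f8
  top 6b → 0xc → je [J]
  imm@[9:0]=0x3f8 (s10→-8) ⇒ #-8
  target = base 0xb7b8 + off 0x08 + 2 + imm -8 = 0xb7ba

0xb7ba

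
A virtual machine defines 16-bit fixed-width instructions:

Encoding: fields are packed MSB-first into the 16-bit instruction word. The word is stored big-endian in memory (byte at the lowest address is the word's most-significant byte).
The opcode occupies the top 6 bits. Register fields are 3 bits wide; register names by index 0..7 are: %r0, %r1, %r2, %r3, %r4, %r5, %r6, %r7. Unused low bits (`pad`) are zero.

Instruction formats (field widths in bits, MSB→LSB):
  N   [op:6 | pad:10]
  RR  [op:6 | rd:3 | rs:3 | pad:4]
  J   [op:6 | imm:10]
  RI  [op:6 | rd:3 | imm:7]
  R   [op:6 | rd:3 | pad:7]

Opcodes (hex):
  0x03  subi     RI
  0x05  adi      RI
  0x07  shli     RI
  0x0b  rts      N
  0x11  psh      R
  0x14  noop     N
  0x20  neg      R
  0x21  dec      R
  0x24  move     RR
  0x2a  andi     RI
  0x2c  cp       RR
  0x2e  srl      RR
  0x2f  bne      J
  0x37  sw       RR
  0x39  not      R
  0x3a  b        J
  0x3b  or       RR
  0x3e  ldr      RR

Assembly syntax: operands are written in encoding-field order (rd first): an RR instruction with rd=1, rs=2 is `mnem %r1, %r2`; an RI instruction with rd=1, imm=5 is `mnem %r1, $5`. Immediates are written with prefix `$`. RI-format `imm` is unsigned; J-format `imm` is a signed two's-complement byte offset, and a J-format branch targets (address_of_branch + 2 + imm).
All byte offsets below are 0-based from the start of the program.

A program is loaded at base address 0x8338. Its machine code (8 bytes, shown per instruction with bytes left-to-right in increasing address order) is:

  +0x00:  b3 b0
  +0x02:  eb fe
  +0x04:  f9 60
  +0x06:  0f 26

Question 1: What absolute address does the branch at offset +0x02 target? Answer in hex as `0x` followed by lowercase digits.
off 0x02: read eb fe as big → 0xebfe
  op=0xebfe>>10=0x3a ⇒ b (J)
  imm@[9:0]=0x3fe (s10→-2) ⇒ $-2
  target = base 0x8338 + off 0x02 + 2 + imm -2 = 0x833a

0x833a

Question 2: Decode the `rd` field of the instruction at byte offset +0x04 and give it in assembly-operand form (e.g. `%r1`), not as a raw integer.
%r2

off 0x04: read f9 60 as big → 0xf960
  opcode bits[15:10]=0x3e: ldr/RR
  [9:7] rd=2 = %r2
  [6:4] rs=6 = %r6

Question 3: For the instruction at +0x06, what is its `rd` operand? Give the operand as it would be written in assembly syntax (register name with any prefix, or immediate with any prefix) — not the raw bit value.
off 0x06: read 0f 26 as big → 0x0f26
  op=0x0f26>>10=0x3 ⇒ subi (RI)
  rd@[9:7]=0x6 ⇒ %r6
  imm@[6:0]=0x26 ⇒ $38

%r6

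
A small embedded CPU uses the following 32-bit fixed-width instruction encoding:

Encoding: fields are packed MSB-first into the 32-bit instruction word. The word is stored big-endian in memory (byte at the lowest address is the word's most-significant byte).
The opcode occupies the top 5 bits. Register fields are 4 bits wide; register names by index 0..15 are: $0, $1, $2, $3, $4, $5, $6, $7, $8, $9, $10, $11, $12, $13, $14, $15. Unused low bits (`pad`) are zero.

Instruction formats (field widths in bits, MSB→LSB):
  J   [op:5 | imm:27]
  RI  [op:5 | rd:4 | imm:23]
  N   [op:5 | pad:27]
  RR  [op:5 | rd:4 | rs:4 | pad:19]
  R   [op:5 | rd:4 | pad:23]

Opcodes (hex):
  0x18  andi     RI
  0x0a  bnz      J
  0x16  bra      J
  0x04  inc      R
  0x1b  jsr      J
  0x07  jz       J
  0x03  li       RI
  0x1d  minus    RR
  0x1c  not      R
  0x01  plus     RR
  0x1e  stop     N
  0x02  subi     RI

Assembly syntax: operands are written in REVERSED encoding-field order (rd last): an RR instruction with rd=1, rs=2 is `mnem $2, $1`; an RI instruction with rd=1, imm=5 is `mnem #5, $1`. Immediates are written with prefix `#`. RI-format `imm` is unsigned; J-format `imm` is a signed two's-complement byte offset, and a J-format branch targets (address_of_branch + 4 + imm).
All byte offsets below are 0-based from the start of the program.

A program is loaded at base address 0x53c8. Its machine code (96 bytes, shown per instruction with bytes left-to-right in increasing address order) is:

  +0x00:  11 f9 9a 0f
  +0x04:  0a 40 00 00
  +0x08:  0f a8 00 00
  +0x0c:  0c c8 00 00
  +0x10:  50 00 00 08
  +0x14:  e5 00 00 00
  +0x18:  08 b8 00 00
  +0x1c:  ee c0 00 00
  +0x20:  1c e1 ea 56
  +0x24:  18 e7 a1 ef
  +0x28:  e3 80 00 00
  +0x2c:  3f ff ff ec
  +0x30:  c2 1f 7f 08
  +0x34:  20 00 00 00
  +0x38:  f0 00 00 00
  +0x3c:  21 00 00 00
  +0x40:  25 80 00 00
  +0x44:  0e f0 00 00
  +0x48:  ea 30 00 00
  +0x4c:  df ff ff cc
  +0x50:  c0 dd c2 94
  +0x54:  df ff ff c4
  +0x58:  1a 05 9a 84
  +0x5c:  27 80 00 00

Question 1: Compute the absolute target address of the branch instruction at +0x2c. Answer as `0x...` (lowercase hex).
0x53e4

@+2c  big-endian(3f ff ff ec) = 0x3fffffec
  opcode bits[31:27]=0x7: jz/J
  [26:0] imm=134217708 (s27→-20) = #-20
  target = base 0x53c8 + off 0x2c + 4 + imm -20 = 0x53e4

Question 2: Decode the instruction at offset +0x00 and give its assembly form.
subi #7969295, $3

[00] 11 f9 9a 0f → 0x11f99a0f
  op=0x11f99a0f>>27=0x2 ⇒ subi (RI)
  [26:23] rd=3 = $3
  [22:0] imm=7969295 = #7969295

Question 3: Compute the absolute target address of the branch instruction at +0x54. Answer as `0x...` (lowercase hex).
0x53e4

off 0x54: read df ff ff c4 as big → 0xdfffffc4
  top 5b → 0x1b → jsr [J]
  imm@[26:0]=0x7ffffc4 (s27→-60) ⇒ #-60
  target = base 0x53c8 + off 0x54 + 4 + imm -60 = 0x53e4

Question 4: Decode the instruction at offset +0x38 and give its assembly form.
@+38  big-endian(f0 00 00 00) = 0xf0000000
  top 5b → 0x1e → stop [N]

stop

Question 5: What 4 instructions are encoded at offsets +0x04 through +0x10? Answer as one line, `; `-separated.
plus $8, $4; plus $5, $15; plus $9, $9; bnz #8

@+04  big-endian(0a 40 00 00) = 0x0a400000
  opcode bits[31:27]=0x1: plus/RR
  rd: (w>>23)&0xf=0x4 → $4
  rs: (w>>19)&0xf=0x8 → $8
@+08  big-endian(0f a8 00 00) = 0x0fa80000
  opcode bits[31:27]=0x1: plus/RR
  rd: (w>>23)&0xf=0xf → $15
  rs: (w>>19)&0xf=0x5 → $5
@+0c  big-endian(0c c8 00 00) = 0x0cc80000
  opcode bits[31:27]=0x1: plus/RR
  rd: (w>>23)&0xf=0x9 → $9
  rs: (w>>19)&0xf=0x9 → $9
@+10  big-endian(50 00 00 08) = 0x50000008
  opcode bits[31:27]=0xa: bnz/J
  imm: (w>>0)&0x7ffffff=0x8 → #8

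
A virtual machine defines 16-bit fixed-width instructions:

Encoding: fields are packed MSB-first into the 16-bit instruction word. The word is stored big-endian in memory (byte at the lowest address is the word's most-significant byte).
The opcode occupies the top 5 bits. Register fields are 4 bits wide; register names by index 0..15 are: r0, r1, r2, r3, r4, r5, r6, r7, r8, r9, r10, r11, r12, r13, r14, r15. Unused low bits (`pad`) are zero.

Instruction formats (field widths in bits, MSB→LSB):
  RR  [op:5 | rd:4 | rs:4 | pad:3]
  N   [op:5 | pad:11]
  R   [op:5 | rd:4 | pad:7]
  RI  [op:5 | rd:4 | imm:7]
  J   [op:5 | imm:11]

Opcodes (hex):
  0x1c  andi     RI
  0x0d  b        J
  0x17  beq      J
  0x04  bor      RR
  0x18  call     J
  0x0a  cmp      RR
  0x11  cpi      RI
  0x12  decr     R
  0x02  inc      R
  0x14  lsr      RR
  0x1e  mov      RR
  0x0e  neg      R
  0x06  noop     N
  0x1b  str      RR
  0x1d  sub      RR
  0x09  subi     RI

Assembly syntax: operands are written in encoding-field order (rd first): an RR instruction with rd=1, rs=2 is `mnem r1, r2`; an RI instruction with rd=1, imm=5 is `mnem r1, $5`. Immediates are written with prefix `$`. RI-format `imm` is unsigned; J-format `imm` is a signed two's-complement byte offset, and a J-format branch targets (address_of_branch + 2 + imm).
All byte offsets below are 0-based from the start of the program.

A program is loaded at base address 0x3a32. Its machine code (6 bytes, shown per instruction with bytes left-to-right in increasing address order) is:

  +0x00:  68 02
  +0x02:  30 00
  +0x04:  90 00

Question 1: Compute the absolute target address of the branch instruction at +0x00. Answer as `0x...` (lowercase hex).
0x3a36

+0x00: 68 02 ⇒ word 0x6802 (big)
  op=0x6802>>11=0xd ⇒ b (J)
  imm: (w>>0)&0x7ff=0x2 → $2
  target = base 0x3a32 + off 0x00 + 2 + imm 2 = 0x3a36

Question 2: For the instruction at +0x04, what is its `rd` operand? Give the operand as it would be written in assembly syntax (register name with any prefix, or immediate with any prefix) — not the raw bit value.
r0

+0x04: 90 00 ⇒ word 0x9000 (big)
  top 5b → 0x12 → decr [R]
  [10:7] rd=0 = r0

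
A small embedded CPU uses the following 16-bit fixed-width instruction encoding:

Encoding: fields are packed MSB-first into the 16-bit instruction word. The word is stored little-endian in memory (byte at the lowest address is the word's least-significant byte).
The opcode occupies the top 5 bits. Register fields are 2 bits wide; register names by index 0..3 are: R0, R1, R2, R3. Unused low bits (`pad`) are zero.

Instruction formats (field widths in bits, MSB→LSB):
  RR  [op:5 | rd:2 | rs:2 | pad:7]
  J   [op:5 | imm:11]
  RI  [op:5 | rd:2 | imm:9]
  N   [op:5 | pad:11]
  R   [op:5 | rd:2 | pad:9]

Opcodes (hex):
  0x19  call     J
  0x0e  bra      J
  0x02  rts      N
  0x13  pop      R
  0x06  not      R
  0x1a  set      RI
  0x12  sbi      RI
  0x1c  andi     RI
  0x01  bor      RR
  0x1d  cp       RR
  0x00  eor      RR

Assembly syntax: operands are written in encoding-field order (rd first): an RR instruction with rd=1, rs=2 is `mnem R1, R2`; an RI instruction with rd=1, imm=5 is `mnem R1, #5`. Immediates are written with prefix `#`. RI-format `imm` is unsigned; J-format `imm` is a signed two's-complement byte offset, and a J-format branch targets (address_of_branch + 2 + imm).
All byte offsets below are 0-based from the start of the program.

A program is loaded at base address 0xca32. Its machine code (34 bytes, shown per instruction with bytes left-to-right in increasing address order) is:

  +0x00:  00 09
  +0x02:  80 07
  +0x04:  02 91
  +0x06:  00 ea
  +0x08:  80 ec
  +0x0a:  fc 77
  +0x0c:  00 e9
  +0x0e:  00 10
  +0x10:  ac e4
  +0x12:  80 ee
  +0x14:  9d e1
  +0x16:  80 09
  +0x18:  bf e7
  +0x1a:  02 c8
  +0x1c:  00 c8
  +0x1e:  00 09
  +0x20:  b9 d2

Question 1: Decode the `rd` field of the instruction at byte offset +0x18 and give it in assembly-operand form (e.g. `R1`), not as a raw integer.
R3

+0x18: bf e7 ⇒ word 0xe7bf (little)
  op=0xe7bf>>11=0x1c ⇒ andi (RI)
  rd: (w>>9)&0x3=0x3 → R3
  imm: (w>>0)&0x1ff=0x1bf → #447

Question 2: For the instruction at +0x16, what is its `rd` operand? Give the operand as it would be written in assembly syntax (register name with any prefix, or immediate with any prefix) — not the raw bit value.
+0x16: 80 09 ⇒ word 0x0980 (little)
  op=0x0980>>11=0x1 ⇒ bor (RR)
  rd@[10:9]=0x0 ⇒ R0
  rs@[8:7]=0x3 ⇒ R3

R0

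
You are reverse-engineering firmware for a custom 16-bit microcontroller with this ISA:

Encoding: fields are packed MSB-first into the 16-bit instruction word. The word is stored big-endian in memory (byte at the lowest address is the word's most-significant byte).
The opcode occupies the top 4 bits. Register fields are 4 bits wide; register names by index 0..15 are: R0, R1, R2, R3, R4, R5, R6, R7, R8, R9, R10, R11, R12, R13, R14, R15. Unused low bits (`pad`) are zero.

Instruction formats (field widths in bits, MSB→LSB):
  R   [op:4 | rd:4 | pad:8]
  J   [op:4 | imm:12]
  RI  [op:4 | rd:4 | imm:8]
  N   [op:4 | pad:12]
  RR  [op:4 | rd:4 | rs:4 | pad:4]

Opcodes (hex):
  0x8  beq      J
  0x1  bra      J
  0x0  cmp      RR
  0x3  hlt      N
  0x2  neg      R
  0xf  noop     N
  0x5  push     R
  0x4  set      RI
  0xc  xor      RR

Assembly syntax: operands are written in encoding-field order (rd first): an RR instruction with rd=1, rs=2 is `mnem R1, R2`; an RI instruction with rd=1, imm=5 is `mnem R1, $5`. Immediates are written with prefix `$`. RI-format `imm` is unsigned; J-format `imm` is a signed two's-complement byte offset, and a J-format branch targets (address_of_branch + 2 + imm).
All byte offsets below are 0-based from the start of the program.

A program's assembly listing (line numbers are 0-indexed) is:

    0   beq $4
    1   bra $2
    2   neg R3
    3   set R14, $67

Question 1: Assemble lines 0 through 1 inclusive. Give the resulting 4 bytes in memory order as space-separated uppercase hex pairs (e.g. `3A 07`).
80 04 10 02

0. beq fields op=0x8:4|imm=4:12 → word 8004h → 80 04
1. bra fields op=0x1:4|imm=2:12 → word 1002h → 10 02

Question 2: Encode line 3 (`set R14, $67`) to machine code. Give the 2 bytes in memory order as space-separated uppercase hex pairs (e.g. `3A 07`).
line 3 (set): pack op=0x4:4|rd=14:4|imm=67:8 = 0x4e43; big→ 4e 43

4E 43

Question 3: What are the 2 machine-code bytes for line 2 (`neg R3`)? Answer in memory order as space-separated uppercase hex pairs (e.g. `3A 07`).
L2: neg op=0x2:4|rd=3:4|pad=0:8 ⇒ 0x2300 ⇒ big 23 00

23 00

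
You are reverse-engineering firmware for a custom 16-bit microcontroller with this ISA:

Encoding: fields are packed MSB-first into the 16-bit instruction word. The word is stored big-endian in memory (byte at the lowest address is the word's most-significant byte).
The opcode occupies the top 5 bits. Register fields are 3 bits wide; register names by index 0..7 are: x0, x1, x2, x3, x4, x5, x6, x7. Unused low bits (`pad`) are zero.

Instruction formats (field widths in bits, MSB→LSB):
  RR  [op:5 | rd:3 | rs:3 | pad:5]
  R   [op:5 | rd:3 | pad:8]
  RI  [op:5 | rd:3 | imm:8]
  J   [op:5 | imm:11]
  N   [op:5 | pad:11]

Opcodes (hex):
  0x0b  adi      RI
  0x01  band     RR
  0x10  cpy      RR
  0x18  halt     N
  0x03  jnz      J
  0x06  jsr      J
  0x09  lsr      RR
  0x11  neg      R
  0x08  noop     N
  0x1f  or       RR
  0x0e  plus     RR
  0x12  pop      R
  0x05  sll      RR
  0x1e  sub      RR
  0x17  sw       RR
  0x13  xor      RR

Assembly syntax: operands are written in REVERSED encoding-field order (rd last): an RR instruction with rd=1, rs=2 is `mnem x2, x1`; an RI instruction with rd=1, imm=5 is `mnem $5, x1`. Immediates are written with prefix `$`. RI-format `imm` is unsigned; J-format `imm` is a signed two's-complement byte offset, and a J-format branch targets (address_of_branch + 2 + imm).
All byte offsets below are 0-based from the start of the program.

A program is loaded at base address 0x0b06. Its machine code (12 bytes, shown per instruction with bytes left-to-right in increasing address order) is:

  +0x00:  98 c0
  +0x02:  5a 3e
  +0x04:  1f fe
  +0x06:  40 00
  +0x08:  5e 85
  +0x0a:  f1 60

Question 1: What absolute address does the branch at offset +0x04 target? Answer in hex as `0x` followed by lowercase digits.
+0x04: 1f fe ⇒ word 0x1ffe (big)
  opcode bits[15:11]=0x3: jnz/J
  imm@[10:0]=0x7fe (s11→-2) ⇒ $-2
  target = base 0x0b06 + off 0x04 + 2 + imm -2 = 0x0b0a

0x0b0a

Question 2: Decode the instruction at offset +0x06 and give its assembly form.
+0x06: 40 00 ⇒ word 0x4000 (big)
  opcode bits[15:11]=0x8: noop/N

noop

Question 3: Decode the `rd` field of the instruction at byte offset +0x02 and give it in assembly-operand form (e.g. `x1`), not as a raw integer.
[02] 5a 3e → 0x5a3e
  opcode bits[15:11]=0xb: adi/RI
  [10:8] rd=2 = x2
  [7:0] imm=62 = $62

x2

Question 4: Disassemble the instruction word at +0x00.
[00] 98 c0 → 0x98c0
  op=0x98c0>>11=0x13 ⇒ xor (RR)
  rd: (w>>8)&0x7=0x0 → x0
  rs: (w>>5)&0x7=0x6 → x6

xor x6, x0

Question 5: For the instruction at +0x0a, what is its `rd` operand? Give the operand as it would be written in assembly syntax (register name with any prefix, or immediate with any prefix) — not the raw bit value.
[0a] f1 60 → 0xf160
  opcode bits[15:11]=0x1e: sub/RR
  [10:8] rd=1 = x1
  [7:5] rs=3 = x3

x1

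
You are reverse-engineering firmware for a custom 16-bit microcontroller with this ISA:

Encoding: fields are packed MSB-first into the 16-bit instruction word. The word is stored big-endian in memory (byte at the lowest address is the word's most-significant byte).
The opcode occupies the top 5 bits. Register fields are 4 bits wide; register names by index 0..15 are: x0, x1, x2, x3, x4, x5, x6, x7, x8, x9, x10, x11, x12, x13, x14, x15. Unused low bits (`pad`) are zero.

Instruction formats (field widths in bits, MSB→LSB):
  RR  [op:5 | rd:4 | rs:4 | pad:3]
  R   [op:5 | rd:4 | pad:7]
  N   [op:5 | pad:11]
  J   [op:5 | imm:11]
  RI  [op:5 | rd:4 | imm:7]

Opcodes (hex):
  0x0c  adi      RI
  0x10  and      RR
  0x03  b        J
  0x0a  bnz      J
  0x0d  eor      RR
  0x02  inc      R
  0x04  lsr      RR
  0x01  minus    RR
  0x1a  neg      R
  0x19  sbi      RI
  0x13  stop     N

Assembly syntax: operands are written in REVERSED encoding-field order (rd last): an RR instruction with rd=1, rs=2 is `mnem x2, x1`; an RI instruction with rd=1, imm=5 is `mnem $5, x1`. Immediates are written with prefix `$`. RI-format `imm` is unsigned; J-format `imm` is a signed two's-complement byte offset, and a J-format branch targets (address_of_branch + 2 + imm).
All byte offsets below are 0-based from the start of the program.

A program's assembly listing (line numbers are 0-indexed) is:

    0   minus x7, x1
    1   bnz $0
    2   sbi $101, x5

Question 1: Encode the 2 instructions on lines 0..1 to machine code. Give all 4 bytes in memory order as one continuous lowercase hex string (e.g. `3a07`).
0. minus fields op=0x1:5|rd=1:4|rs=7:4|pad=0:3 → word 08b8h → 08 b8
1. bnz fields op=0xa:5|imm=0:11 → word 5000h → 50 00

08b85000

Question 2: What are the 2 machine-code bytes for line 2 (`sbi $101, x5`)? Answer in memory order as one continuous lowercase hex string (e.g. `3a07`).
line 2 (sbi): pack op=0x19:5|rd=5:4|imm=101:7 = 0xcae5; big→ ca e5

cae5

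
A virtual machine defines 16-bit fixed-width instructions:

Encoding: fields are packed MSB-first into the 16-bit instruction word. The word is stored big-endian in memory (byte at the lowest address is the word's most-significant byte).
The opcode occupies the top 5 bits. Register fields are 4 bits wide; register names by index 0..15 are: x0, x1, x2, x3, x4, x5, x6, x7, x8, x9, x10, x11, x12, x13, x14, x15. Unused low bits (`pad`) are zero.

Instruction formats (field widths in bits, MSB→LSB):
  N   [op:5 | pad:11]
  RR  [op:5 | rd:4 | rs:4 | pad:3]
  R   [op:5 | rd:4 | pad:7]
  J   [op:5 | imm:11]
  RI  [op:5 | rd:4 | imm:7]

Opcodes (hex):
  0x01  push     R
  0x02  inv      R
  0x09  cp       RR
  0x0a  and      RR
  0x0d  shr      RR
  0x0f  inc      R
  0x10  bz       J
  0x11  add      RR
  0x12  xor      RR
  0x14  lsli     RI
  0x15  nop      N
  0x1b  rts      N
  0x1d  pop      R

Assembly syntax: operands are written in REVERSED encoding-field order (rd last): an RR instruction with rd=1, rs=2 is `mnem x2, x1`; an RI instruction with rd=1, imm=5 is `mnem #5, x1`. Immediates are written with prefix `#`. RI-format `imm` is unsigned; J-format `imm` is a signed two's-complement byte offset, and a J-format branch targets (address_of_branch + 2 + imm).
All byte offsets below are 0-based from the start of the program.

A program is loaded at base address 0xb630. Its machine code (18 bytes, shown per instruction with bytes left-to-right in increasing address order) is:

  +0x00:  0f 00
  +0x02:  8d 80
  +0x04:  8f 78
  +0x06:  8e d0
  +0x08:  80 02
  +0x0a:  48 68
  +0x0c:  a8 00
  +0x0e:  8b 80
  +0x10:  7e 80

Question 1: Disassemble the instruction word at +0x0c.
+0x0c: a8 00 ⇒ word 0xa800 (big)
  op=0xa800>>11=0x15 ⇒ nop (N)

nop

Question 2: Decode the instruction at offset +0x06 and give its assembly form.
+0x06: 8e d0 ⇒ word 0x8ed0 (big)
  top 5b → 0x11 → add [RR]
  rd: (w>>7)&0xf=0xd → x13
  rs: (w>>3)&0xf=0xa → x10

add x10, x13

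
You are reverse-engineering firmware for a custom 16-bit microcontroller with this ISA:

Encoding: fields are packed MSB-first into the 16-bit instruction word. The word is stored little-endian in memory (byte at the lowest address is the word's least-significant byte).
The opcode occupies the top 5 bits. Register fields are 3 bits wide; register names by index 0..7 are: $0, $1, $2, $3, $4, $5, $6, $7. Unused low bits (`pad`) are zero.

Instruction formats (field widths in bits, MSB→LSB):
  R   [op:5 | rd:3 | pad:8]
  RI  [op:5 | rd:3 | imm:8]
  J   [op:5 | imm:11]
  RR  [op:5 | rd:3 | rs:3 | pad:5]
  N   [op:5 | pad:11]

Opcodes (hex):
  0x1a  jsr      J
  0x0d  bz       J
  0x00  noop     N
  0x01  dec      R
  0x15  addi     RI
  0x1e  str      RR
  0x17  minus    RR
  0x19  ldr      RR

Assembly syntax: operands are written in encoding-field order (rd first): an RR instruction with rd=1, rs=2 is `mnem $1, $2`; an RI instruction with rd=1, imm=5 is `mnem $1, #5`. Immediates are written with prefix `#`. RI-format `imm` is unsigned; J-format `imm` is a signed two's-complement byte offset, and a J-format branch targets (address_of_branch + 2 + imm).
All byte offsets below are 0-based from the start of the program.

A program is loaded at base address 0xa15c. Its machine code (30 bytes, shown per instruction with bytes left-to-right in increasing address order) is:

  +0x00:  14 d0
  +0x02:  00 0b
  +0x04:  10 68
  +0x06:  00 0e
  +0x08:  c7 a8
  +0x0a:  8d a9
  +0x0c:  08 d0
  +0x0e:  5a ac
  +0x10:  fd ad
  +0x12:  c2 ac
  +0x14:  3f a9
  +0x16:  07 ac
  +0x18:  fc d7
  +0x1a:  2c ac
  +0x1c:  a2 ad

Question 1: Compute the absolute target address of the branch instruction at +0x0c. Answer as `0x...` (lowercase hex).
0xa172

+0x0c: 08 d0 ⇒ word 0xd008 (little)
  top 5b → 0x1a → jsr [J]
  imm: (w>>0)&0x7ff=0x8 → #8
  target = base 0xa15c + off 0x0c + 2 + imm 8 = 0xa172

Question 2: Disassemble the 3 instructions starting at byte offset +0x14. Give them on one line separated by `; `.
+0x14: 3f a9 ⇒ word 0xa93f (little)
  top 5b → 0x15 → addi [RI]
  rd: (w>>8)&0x7=0x1 → $1
  imm: (w>>0)&0xff=0x3f → #63
+0x16: 07 ac ⇒ word 0xac07 (little)
  top 5b → 0x15 → addi [RI]
  rd: (w>>8)&0x7=0x4 → $4
  imm: (w>>0)&0xff=0x7 → #7
+0x18: fc d7 ⇒ word 0xd7fc (little)
  top 5b → 0x1a → jsr [J]
  imm: (w>>0)&0x7ff=0x7fc (s11→-4) → #-4

addi $1, #63; addi $4, #7; jsr #-4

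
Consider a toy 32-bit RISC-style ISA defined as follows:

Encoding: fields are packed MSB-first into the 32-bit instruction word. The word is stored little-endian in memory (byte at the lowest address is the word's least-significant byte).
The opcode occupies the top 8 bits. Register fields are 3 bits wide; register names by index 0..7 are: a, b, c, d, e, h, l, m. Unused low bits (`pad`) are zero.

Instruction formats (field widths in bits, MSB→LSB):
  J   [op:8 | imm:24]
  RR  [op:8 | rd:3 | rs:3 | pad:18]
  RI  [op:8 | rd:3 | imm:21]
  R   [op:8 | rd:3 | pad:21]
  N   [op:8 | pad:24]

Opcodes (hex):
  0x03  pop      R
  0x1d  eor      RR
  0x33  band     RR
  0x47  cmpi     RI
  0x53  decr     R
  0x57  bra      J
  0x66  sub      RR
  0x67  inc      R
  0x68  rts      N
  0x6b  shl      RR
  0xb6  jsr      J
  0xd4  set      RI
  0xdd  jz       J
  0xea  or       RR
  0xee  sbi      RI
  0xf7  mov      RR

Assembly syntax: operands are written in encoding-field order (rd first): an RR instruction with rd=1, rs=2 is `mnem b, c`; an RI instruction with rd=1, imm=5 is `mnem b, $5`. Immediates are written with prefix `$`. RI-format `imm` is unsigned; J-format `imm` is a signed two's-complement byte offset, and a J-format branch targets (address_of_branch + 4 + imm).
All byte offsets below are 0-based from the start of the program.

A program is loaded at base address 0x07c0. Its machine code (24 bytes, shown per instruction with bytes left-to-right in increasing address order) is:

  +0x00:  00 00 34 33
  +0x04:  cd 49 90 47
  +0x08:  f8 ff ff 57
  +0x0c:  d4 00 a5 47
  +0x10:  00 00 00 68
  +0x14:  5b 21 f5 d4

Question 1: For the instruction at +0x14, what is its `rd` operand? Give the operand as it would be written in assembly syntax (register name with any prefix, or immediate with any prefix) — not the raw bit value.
+0x14: 5b 21 f5 d4 ⇒ word 0xd4f5215b (little)
  op=0xd4f5215b>>24=0xd4 ⇒ set (RI)
  [23:21] rd=7 = m
  [20:0] imm=1384795 = $1384795

m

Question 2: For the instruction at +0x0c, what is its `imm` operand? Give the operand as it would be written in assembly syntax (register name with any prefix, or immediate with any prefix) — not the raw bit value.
$327892

@+0c  little-endian(d4 00 a5 47) = 0x47a500d4
  opcode bits[31:24]=0x47: cmpi/RI
  [23:21] rd=5 = h
  [20:0] imm=327892 = $327892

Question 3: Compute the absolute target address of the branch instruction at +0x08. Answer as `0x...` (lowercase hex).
0x07c4

off 0x08: read f8 ff ff 57 as little → 0x57fffff8
  opcode bits[31:24]=0x57: bra/J
  imm@[23:0]=0xfffff8 (s24→-8) ⇒ $-8
  target = base 0x07c0 + off 0x08 + 4 + imm -8 = 0x07c4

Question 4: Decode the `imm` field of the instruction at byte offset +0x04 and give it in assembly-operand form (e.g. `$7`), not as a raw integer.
$1067469

@+04  little-endian(cd 49 90 47) = 0x479049cd
  opcode bits[31:24]=0x47: cmpi/RI
  [23:21] rd=4 = e
  [20:0] imm=1067469 = $1067469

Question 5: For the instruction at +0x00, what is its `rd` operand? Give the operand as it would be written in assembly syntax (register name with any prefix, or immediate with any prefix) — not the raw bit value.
b

off 0x00: read 00 00 34 33 as little → 0x33340000
  top 8b → 0x33 → band [RR]
  rd@[23:21]=0x1 ⇒ b
  rs@[20:18]=0x5 ⇒ h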